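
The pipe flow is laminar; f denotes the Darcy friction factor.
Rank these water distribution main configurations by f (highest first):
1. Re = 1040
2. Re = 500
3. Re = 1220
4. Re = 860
Case 1: f = 0.06154
Case 2: f = 0.128
Case 3: f = 0.05246
Case 4: f = 0.07442
Ranking (highest first): 2, 4, 1, 3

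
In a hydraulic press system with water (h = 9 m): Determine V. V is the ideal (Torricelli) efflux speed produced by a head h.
Formula: V = \sqrt{2 g h}
V = √(2·9.81·9) = 13.29 m/s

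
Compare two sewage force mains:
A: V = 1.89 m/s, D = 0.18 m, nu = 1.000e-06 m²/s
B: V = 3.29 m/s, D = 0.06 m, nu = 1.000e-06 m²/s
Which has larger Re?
Re(A) = 340200, Re(B) = 197400. Answer: A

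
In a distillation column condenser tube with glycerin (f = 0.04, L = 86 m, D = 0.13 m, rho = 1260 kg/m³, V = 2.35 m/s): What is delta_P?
Formula: \Delta P = f \frac{L}{D} \frac{\rho V^2}{2}
delta_P = 0.04·(86/0.13)·0.5·1260·2.35²/1000 = 92.06 kPa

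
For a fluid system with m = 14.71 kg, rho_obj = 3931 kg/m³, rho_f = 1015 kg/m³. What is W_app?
Formula: W_{app} = mg\left(1 - \frac{\rho_f}{\rho_{obj}}\right)
W_app = 14.71·9.81·(1 − 1015/3931) = 107 N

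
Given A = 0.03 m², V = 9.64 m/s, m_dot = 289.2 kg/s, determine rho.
Formula: \dot{m} = \rho A V
Substituting knowns: 289.2 = rho·0.03·9.64
Solving for rho: rho = 289.2/(0.03·9.64) = 1000 kg/m³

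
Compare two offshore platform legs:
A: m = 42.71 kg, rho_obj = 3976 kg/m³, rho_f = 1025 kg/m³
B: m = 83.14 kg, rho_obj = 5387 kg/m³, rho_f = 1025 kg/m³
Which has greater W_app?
W_app(A) = 311 N, W_app(B) = 660.4 N. Answer: B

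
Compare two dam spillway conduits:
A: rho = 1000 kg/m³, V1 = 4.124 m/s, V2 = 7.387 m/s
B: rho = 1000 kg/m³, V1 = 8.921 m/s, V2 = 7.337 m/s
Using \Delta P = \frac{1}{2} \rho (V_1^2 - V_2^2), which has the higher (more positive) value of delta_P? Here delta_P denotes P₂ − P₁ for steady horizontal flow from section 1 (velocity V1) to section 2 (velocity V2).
delta_P(A) = -18.78 kPa, delta_P(B) = 12.88 kPa. Answer: B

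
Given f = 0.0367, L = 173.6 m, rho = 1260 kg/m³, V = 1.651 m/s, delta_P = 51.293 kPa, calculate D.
Formula: \Delta P = f \frac{L}{D} \frac{\rho V^2}{2}
Substituting knowns: 51.293 = 0.0367·(173.6/D)·0.5·1260·1.651²/1000
Solving for D: D = 0.0367·173.6·0.5·1260·1.651²/(51.293·1000) = 0.2133 m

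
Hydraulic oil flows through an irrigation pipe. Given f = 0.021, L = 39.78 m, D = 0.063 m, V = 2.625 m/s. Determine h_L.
Formula: h_L = f \frac{L}{D} \frac{V^2}{2g}
h_L = 0.021·(39.78/0.063)·2.625²/(2·9.81) = 4.657 m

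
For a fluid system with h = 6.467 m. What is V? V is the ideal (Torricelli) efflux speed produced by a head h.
Formula: V = \sqrt{2 g h}
V = √(2·9.81·6.467) = 11.26 m/s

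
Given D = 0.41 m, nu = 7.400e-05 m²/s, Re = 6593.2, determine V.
Formula: Re = \frac{V D}{\nu}
Substituting knowns: 6593.2 = V·0.41/7.400e-05
Solving for V: V = 6593.2·7.400e-05/0.41 = 1.19 m/s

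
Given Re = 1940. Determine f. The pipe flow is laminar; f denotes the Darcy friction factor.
Formula: f = \frac{64}{Re}
f = 64/1940 = 0.03299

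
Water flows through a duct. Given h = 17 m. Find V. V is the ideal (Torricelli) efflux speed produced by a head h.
Formula: V = \sqrt{2 g h}
V = √(2·9.81·17) = 18.26 m/s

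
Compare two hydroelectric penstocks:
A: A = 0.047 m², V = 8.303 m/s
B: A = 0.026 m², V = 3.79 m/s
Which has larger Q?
Q(A) = 390.2 L/s, Q(B) = 98.54 L/s. Answer: A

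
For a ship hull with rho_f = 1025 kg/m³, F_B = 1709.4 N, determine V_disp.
Formula: F_B = \rho_f g V_{disp}
Substituting knowns: 1709.4 = 1025·9.81·V_disp
Solving for V_disp: V_disp = 1709.4/(1025·9.81) = 0.17 m³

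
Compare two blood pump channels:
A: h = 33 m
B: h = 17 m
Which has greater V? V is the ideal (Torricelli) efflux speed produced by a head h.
V(A) = 25.45 m/s, V(B) = 18.26 m/s. Answer: A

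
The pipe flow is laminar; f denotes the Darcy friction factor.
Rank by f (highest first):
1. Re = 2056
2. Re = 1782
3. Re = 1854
Case 1: f = 0.03113
Case 2: f = 0.03591
Case 3: f = 0.03452
Ranking (highest first): 2, 3, 1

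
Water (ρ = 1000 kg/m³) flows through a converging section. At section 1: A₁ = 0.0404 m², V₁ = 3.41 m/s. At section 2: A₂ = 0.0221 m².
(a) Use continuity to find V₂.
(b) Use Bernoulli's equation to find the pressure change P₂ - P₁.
(a) Continuity: A₁V₁=A₂V₂ -> V₂=A₁V₁/A₂=0.0404*3.41/0.0221=6.23 m/s
(b) Bernoulli: P₂-P₁=0.5*rho*(V₁^2-V₂^2)/1000=0.5*1000*(3.41^2-6.23^2)/1000=-13.59 kPa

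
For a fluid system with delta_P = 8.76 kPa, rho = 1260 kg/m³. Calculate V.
Formula: V = \sqrt{\frac{2 \Delta P}{\rho}}
V = √(2·(8.76·1000)/1260) = 3.729 m/s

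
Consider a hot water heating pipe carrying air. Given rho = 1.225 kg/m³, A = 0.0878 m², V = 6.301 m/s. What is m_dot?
Formula: \dot{m} = \rho A V
m_dot = 1.225·0.0878·6.301 = 0.6777 kg/s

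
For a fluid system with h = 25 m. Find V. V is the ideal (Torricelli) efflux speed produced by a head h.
Formula: V = \sqrt{2 g h}
V = √(2·9.81·25) = 22.15 m/s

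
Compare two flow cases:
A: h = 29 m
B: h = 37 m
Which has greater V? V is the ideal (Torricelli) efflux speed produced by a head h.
V(A) = 23.85 m/s, V(B) = 26.94 m/s. Answer: B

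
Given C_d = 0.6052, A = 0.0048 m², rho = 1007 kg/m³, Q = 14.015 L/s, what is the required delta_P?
Formula: Q = C_d A \sqrt{\frac{2 \Delta P}{\rho}}
Substituting knowns: 14.015 = 0.6052·0.0048·√(2·(delta_P·1000)/1007)·1000
Solving for delta_P: delta_P = ((14.015/1000)/(0.6052·0.0048))²·1007/2/1000 = 11.72 kPa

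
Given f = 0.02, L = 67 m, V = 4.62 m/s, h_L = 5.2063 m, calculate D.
Formula: h_L = f \frac{L}{D} \frac{V^2}{2g}
Substituting knowns: 5.2063 = 0.02·(67/D)·4.62²/(2·9.81)
Solving for D: D = 0.02·67·4.62²/(2·9.81·5.2063) = 0.28 m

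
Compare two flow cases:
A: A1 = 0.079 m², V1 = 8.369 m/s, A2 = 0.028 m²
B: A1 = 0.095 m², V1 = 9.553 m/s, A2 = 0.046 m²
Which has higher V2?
V2(A) = 23.61 m/s, V2(B) = 19.73 m/s. Answer: A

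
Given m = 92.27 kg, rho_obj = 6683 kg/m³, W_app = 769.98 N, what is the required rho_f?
Formula: W_{app} = mg\left(1 - \frac{\rho_f}{\rho_{obj}}\right)
Substituting knowns: 769.98 = 92.27·9.81·(1 − rho_f/6683)
Solving for rho_f: rho_f = 6683·(1 − 769.98/(92.27·9.81)) = 998.1 kg/m³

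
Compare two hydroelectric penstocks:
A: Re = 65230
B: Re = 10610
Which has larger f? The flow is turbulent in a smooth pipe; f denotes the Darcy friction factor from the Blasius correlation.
f(A) = 0.01977, f(B) = 0.03114. Answer: B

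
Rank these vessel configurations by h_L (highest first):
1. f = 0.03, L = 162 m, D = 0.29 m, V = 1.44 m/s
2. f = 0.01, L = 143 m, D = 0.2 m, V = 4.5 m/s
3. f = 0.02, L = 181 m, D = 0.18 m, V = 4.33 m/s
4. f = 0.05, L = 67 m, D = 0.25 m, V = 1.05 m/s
Case 1: h_L = 1.771 m
Case 2: h_L = 7.38 m
Case 3: h_L = 19.22 m
Case 4: h_L = 0.753 m
Ranking (highest first): 3, 2, 1, 4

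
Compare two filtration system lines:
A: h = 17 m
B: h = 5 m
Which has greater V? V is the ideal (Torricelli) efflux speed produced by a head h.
V(A) = 18.26 m/s, V(B) = 9.905 m/s. Answer: A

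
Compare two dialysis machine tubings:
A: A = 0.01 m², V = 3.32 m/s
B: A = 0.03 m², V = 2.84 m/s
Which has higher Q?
Q(A) = 33.2 L/s, Q(B) = 85.2 L/s. Answer: B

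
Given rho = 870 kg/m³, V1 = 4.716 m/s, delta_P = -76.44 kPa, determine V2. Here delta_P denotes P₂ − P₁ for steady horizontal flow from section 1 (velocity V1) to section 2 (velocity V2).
Formula: \Delta P = \frac{1}{2} \rho (V_1^2 - V_2^2)
Substituting knowns: -76.44 = 0.5·870·(4.716² − V2²)/1000
Solving for V2: V2 = √(4.716² − 2·(-76.44·1000)/870) = 14.07 m/s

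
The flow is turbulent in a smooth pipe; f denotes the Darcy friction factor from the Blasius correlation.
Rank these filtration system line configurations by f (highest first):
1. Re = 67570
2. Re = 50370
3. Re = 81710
Case 1: f = 0.0196
Case 2: f = 0.02109
Case 3: f = 0.01869
Ranking (highest first): 2, 1, 3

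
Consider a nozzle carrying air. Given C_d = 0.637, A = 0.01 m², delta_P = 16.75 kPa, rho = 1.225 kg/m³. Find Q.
Formula: Q = C_d A \sqrt{\frac{2 \Delta P}{\rho}}
Q = 0.637·0.01·√(2·(16.75·1000)/1.225)·1000 = 1053 L/s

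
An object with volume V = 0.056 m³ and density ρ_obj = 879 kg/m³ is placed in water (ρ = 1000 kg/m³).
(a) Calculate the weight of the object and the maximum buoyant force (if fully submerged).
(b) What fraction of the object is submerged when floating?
(a) W=rho_obj*g*V=879*9.81*0.056=482.9 N; F_B(max)=rho*g*V=1000*9.81*0.056=549.4 N
(b) Floating fraction=rho_obj/rho=879/1000=0.879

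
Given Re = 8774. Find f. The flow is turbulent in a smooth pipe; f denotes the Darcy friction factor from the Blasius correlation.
Formula: f = \frac{0.316}{Re^{0.25}}
f = 0.316/8774^0.25 = 0.03265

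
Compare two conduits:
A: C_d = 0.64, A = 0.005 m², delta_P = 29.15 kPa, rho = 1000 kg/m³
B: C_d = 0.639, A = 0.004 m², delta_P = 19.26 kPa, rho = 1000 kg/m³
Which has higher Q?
Q(A) = 24.43 L/s, Q(B) = 15.86 L/s. Answer: A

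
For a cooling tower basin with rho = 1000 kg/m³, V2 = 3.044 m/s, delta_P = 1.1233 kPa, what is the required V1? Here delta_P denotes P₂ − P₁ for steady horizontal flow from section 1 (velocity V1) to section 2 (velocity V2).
Formula: \Delta P = \frac{1}{2} \rho (V_1^2 - V_2^2)
Substituting knowns: 1.1233 = 0.5·1000·(V1² − 3.044²)/1000
Solving for V1: V1 = √(3.044² + 2·(1.1233·1000)/1000) = 3.393 m/s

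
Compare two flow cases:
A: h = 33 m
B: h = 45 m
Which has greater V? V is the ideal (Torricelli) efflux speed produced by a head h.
V(A) = 25.45 m/s, V(B) = 29.71 m/s. Answer: B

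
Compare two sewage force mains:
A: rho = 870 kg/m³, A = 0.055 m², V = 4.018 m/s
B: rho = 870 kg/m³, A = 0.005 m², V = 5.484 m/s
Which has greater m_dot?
m_dot(A) = 192.3 kg/s, m_dot(B) = 23.86 kg/s. Answer: A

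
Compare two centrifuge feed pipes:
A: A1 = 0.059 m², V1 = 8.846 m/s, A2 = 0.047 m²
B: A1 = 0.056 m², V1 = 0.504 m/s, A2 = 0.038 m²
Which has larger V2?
V2(A) = 11.1 m/s, V2(B) = 0.7427 m/s. Answer: A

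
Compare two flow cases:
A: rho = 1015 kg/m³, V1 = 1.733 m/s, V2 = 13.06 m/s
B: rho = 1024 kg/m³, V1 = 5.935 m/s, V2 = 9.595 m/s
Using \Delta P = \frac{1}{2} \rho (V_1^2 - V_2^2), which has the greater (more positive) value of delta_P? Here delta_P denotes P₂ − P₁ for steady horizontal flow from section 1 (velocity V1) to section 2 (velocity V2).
delta_P(A) = -85.04 kPa, delta_P(B) = -29.1 kPa. Answer: B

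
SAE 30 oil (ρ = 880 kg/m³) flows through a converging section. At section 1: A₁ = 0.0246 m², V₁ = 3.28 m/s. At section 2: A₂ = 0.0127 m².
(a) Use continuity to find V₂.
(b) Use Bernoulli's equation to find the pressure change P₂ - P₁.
(a) Continuity: A₁V₁=A₂V₂ -> V₂=A₁V₁/A₂=0.0246*3.28/0.0127=6.35 m/s
(b) Bernoulli: P₂-P₁=0.5*rho*(V₁^2-V₂^2)/1000=0.5*880*(3.28^2-6.35^2)/1000=-13.01 kPa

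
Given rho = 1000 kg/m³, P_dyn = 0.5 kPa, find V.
Formula: P_{dyn} = \frac{1}{2} \rho V^2
Substituting knowns: 0.5 = 0.5·1000·V²/1000
Solving for V: V = √(2·(0.5·1000)/1000) = 1 m/s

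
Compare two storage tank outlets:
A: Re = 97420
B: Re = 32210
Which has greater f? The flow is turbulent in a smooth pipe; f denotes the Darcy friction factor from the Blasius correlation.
f(A) = 0.01789, f(B) = 0.02359. Answer: B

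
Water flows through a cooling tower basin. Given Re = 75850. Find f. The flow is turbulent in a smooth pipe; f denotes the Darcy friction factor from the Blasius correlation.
Formula: f = \frac{0.316}{Re^{0.25}}
f = 0.316/75850^0.25 = 0.01904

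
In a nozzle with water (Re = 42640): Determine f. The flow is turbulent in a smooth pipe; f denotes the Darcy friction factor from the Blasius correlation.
Formula: f = \frac{0.316}{Re^{0.25}}
f = 0.316/42640^0.25 = 0.02199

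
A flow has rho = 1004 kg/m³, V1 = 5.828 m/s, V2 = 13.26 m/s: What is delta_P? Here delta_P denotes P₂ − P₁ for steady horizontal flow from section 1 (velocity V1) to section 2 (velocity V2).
Formula: \Delta P = \frac{1}{2} \rho (V_1^2 - V_2^2)
delta_P = 0.5·1004·(5.828² − 13.26²)/1000 = -71.21 kPa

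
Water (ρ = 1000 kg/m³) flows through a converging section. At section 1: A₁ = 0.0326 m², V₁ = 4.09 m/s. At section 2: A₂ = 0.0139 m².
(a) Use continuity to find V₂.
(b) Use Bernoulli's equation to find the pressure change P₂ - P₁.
(a) Continuity: A₁V₁=A₂V₂ -> V₂=A₁V₁/A₂=0.0326*4.09/0.0139=9.59 m/s
(b) Bernoulli: P₂-P₁=0.5*rho*(V₁^2-V₂^2)/1000=0.5*1000*(4.09^2-9.59^2)/1000=-37.62 kPa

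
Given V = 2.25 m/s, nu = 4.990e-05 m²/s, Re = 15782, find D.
Formula: Re = \frac{V D}{\nu}
Substituting knowns: 15782 = 2.25·D/4.990e-05
Solving for D: D = 15782·4.990e-05/2.25 = 0.35 m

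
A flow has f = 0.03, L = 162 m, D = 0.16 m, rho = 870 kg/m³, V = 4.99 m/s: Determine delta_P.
Formula: \Delta P = f \frac{L}{D} \frac{\rho V^2}{2}
delta_P = 0.03·(162/0.16)·0.5·870·4.99²/1000 = 329 kPa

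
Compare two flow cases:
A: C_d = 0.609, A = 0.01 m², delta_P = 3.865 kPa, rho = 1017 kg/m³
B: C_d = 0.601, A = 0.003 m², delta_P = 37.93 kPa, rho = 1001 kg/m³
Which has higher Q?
Q(A) = 16.79 L/s, Q(B) = 15.7 L/s. Answer: A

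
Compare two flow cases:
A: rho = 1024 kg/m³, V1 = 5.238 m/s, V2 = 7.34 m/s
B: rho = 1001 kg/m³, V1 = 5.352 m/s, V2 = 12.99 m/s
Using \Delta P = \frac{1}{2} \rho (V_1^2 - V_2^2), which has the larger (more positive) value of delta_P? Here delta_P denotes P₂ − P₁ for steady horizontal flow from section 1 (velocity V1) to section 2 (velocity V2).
delta_P(A) = -13.54 kPa, delta_P(B) = -70.12 kPa. Answer: A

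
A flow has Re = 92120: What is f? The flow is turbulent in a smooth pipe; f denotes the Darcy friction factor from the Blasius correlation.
Formula: f = \frac{0.316}{Re^{0.25}}
f = 0.316/92120^0.25 = 0.01814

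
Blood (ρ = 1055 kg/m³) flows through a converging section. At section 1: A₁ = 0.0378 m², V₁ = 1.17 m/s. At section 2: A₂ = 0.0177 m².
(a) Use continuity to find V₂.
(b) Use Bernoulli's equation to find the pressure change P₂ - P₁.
(a) Continuity: A₁V₁=A₂V₂ -> V₂=A₁V₁/A₂=0.0378*1.17/0.0177=2.50 m/s
(b) Bernoulli: P₂-P₁=0.5*rho*(V₁^2-V₂^2)/1000=0.5*1055*(1.17^2-2.50^2)/1000=-2.575 kPa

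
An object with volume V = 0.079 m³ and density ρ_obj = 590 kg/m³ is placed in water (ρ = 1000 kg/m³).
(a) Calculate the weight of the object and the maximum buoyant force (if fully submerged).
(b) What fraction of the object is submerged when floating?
(a) W=rho_obj*g*V=590*9.81*0.079=457.2 N; F_B(max)=rho*g*V=1000*9.81*0.079=775.0 N
(b) Floating fraction=rho_obj/rho=590/1000=0.590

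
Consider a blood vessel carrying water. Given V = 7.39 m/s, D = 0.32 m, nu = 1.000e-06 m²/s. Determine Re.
Formula: Re = \frac{V D}{\nu}
Re = 7.39·0.32/1.000e-06 = 2.365e+06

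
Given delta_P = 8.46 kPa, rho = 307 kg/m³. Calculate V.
Formula: V = \sqrt{\frac{2 \Delta P}{\rho}}
V = √(2·(8.46·1000)/307) = 7.424 m/s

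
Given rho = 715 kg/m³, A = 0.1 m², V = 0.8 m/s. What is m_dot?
Formula: \dot{m} = \rho A V
m_dot = 715·0.1·0.8 = 57.2 kg/s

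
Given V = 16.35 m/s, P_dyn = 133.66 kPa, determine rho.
Formula: P_{dyn} = \frac{1}{2} \rho V^2
Substituting knowns: 133.66 = 0.5·rho·16.35²/1000
Solving for rho: rho = 2·(133.66·1000)/16.35² = 1000 kg/m³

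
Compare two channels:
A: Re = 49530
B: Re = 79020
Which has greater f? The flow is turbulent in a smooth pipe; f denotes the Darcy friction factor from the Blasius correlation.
f(A) = 0.02118, f(B) = 0.01885. Answer: A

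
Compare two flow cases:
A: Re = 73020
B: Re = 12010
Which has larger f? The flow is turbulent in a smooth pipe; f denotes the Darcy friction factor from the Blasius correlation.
f(A) = 0.01922, f(B) = 0.03019. Answer: B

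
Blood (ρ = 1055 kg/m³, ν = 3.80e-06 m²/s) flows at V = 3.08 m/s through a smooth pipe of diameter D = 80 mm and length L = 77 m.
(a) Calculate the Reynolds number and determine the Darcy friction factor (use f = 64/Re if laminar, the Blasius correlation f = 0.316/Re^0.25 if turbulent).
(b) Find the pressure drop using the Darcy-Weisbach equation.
(a) Re = V·D/ν = 3.08·0.08/3.80e-06 = 64842 → turbulent (Re > 4000); f = 0.316/Re^0.25 = 0.316/64842^0.25 = 0.019803
(b) Darcy-Weisbach: ΔP = f·(L/D)·½ρV²/1000 = 0.019803·(77/0.080)·½·1055·3.08²/1000 = 95.38 kPa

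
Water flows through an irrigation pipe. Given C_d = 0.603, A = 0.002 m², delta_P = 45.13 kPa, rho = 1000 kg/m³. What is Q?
Formula: Q = C_d A \sqrt{\frac{2 \Delta P}{\rho}}
Q = 0.603·0.002·√(2·(45.13·1000)/1000)·1000 = 11.46 L/s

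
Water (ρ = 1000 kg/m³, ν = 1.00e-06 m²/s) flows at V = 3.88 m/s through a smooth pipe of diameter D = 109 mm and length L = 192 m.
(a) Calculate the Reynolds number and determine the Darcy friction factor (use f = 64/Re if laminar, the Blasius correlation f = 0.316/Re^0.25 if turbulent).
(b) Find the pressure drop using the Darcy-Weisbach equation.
(a) Re = V·D/ν = 3.88·0.109/1.00e-06 = 422920 → turbulent (Re > 4000); f = 0.316/Re^0.25 = 0.316/422920^0.25 = 0.012391 (Blasius is strictly valid for Re ≲ 1e5; used here as the smooth-pipe estimate the problem specifies)
(b) Darcy-Weisbach: ΔP = f·(L/D)·½ρV²/1000 = 0.012391·(192/0.109)·½·1000·3.88²/1000 = 164.3 kPa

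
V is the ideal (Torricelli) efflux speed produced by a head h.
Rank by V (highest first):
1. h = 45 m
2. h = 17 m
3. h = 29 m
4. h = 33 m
Case 1: V = 29.71 m/s
Case 2: V = 18.26 m/s
Case 3: V = 23.85 m/s
Case 4: V = 25.45 m/s
Ranking (highest first): 1, 4, 3, 2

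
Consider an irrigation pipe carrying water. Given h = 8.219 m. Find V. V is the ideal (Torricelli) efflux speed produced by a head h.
Formula: V = \sqrt{2 g h}
V = √(2·9.81·8.219) = 12.7 m/s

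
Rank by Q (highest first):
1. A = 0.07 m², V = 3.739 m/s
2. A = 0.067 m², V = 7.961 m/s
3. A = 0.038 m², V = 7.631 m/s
Case 1: Q = 261.7 L/s
Case 2: Q = 533.4 L/s
Case 3: Q = 290 L/s
Ranking (highest first): 2, 3, 1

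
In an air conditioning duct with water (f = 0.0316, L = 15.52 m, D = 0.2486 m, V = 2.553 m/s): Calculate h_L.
Formula: h_L = f \frac{L}{D} \frac{V^2}{2g}
h_L = 0.0316·(15.52/0.2486)·2.553²/(2·9.81) = 0.6554 m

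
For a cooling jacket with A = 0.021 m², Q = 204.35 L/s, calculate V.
Formula: Q = A V
Substituting knowns: 204.35 = 0.021·V·1000
Solving for V: V = (204.35/1000)/0.021 = 9.731 m/s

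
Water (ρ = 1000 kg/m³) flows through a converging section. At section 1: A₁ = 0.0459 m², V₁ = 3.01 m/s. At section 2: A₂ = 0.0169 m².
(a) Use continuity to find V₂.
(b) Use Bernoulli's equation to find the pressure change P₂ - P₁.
(a) Continuity: A₁V₁=A₂V₂ -> V₂=A₁V₁/A₂=0.0459*3.01/0.0169=8.18 m/s
(b) Bernoulli: P₂-P₁=0.5*rho*(V₁^2-V₂^2)/1000=0.5*1000*(3.01^2-8.18^2)/1000=-28.93 kPa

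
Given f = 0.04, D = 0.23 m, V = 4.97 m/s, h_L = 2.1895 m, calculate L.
Formula: h_L = f \frac{L}{D} \frac{V^2}{2g}
Substituting knowns: 2.1895 = 0.04·(L/0.23)·4.97²/(2·9.81)
Solving for L: L = 2.1895·2·9.81·0.23/(0.04·4.97²) = 10 m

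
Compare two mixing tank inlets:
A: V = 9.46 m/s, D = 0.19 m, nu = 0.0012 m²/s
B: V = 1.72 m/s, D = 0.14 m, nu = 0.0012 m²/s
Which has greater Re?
Re(A) = 1498, Re(B) = 200.7. Answer: A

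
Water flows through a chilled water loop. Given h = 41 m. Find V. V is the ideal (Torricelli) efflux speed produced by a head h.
Formula: V = \sqrt{2 g h}
V = √(2·9.81·41) = 28.36 m/s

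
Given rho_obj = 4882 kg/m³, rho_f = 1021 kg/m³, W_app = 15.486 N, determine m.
Formula: W_{app} = mg\left(1 - \frac{\rho_f}{\rho_{obj}}\right)
Substituting knowns: 15.486 = m·9.81·(1 − 1021/4882)
Solving for m: m = 15.486/(9.81·(1 − 1021/4882)) = 1.996 kg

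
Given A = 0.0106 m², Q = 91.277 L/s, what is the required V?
Formula: Q = A V
Substituting knowns: 91.277 = 0.0106·V·1000
Solving for V: V = (91.277/1000)/0.0106 = 8.611 m/s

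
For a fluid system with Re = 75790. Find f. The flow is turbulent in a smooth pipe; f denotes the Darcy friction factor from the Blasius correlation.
Formula: f = \frac{0.316}{Re^{0.25}}
f = 0.316/75790^0.25 = 0.01905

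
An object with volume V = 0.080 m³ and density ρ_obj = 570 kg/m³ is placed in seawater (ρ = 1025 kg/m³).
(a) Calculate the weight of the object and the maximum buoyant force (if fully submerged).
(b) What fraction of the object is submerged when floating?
(a) W=rho_obj*g*V=570*9.81*0.080=447.3 N; F_B(max)=rho*g*V=1025*9.81*0.080=804.4 N
(b) Floating fraction=rho_obj/rho=570/1025=0.556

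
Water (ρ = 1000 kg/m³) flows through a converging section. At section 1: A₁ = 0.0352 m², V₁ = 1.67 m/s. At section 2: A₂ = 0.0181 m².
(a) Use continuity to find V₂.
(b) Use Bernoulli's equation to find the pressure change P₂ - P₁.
(a) Continuity: A₁V₁=A₂V₂ -> V₂=A₁V₁/A₂=0.0352*1.67/0.0181=3.25 m/s
(b) Bernoulli: P₂-P₁=0.5*rho*(V₁^2-V₂^2)/1000=0.5*1000*(1.67^2-3.25^2)/1000=-3.887 kPa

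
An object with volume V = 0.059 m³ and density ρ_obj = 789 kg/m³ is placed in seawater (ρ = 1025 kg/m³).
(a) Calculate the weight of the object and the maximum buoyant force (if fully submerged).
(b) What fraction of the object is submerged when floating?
(a) W=rho_obj*g*V=789*9.81*0.059=456.7 N; F_B(max)=rho*g*V=1025*9.81*0.059=593.3 N
(b) Floating fraction=rho_obj/rho=789/1025=0.770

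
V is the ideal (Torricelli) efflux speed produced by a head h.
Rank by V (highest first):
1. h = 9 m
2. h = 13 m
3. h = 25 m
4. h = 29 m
Case 1: V = 13.29 m/s
Case 2: V = 15.97 m/s
Case 3: V = 22.15 m/s
Case 4: V = 23.85 m/s
Ranking (highest first): 4, 3, 2, 1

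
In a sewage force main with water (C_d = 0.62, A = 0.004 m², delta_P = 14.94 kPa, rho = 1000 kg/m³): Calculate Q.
Formula: Q = C_d A \sqrt{\frac{2 \Delta P}{\rho}}
Q = 0.62·0.004·√(2·(14.94·1000)/1000)·1000 = 13.56 L/s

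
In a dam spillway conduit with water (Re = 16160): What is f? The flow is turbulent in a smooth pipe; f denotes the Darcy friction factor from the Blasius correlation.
Formula: f = \frac{0.316}{Re^{0.25}}
f = 0.316/16160^0.25 = 0.02803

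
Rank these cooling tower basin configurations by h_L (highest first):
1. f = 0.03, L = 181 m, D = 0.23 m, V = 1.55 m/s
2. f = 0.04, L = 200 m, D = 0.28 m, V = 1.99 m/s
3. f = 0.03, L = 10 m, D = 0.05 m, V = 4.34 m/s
Case 1: h_L = 2.891 m
Case 2: h_L = 5.767 m
Case 3: h_L = 5.76 m
Ranking (highest first): 2, 3, 1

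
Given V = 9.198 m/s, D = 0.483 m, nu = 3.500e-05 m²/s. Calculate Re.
Formula: Re = \frac{V D}{\nu}
Re = 9.198·0.483/3.500e-05 = 126932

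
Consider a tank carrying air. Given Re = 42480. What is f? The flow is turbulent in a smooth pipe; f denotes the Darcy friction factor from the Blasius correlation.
Formula: f = \frac{0.316}{Re^{0.25}}
f = 0.316/42480^0.25 = 0.02201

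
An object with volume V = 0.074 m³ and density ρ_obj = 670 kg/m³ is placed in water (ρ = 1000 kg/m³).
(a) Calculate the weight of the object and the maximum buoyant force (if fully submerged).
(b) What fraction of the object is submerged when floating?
(a) W=rho_obj*g*V=670*9.81*0.074=486.4 N; F_B(max)=rho*g*V=1000*9.81*0.074=725.9 N
(b) Floating fraction=rho_obj/rho=670/1000=0.670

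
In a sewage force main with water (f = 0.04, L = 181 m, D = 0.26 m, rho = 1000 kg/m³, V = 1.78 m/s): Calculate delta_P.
Formula: \Delta P = f \frac{L}{D} \frac{\rho V^2}{2}
delta_P = 0.04·(181/0.26)·0.5·1000·1.78²/1000 = 44.11 kPa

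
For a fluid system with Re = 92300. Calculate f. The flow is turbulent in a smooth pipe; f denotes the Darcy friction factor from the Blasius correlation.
Formula: f = \frac{0.316}{Re^{0.25}}
f = 0.316/92300^0.25 = 0.01813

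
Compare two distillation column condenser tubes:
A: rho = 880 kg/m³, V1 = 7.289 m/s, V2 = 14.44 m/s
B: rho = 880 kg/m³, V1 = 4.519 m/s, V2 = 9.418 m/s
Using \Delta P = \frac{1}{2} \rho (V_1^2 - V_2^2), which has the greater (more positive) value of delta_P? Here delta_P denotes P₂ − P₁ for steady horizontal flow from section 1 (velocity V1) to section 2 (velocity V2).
delta_P(A) = -68.37 kPa, delta_P(B) = -30.04 kPa. Answer: B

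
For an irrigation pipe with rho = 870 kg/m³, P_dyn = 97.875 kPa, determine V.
Formula: P_{dyn} = \frac{1}{2} \rho V^2
Substituting knowns: 97.875 = 0.5·870·V²/1000
Solving for V: V = √(2·(97.875·1000)/870) = 15 m/s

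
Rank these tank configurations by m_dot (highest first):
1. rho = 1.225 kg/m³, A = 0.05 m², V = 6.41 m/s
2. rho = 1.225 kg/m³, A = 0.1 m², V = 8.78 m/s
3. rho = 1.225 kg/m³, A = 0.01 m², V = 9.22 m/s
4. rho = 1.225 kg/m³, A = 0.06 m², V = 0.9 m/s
Case 1: m_dot = 0.3926 kg/s
Case 2: m_dot = 1.076 kg/s
Case 3: m_dot = 0.1129 kg/s
Case 4: m_dot = 0.06615 kg/s
Ranking (highest first): 2, 1, 3, 4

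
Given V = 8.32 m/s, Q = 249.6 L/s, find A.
Formula: Q = A V
Substituting knowns: 249.6 = A·8.32·1000
Solving for A: A = (249.6/1000)/8.32 = 0.03 m²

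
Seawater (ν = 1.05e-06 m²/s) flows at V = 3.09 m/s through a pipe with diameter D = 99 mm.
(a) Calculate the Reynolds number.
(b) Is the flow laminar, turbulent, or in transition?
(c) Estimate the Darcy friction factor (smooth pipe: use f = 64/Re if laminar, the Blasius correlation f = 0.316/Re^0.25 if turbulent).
(a) Re = V·D/ν = 3.09·0.099/1.05e-06 = 291340
(b) Flow regime: turbulent (Re > 4000)
(c) Friction factor: f = 0.316/Re^0.25 = 0.316/291340^0.25 = 0.0136 (Blasius is strictly valid for Re ≲ 1e5; used here as the smooth-pipe estimate the problem specifies)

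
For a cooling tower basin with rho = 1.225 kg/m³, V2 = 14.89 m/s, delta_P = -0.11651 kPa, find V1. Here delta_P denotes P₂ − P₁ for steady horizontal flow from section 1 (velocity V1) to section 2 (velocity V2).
Formula: \Delta P = \frac{1}{2} \rho (V_1^2 - V_2^2)
Substituting knowns: -0.11651 = 0.5·1.225·(V1² − 14.89²)/1000
Solving for V1: V1 = √(14.89² + 2·(-0.11651·1000)/1.225) = 5.612 m/s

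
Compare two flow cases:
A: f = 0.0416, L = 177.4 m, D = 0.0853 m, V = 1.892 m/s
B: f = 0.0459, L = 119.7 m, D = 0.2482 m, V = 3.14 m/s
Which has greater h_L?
h_L(A) = 15.78 m, h_L(B) = 11.12 m. Answer: A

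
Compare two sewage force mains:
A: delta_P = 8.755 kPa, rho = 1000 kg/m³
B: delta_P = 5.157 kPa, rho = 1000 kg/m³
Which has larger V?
V(A) = 4.184 m/s, V(B) = 3.212 m/s. Answer: A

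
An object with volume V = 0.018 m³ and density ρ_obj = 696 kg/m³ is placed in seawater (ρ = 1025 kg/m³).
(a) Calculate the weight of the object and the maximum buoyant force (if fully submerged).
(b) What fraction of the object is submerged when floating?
(a) W=rho_obj*g*V=696*9.81*0.018=122.9 N; F_B(max)=rho*g*V=1025*9.81*0.018=181.0 N
(b) Floating fraction=rho_obj/rho=696/1025=0.679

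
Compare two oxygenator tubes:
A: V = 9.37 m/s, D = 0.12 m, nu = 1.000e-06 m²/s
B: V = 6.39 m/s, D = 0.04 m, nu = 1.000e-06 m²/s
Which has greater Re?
Re(A) = 1.124e+06, Re(B) = 255600. Answer: A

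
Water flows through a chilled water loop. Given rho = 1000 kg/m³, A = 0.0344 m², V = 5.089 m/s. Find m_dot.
Formula: \dot{m} = \rho A V
m_dot = 1000·0.0344·5.089 = 175.1 kg/s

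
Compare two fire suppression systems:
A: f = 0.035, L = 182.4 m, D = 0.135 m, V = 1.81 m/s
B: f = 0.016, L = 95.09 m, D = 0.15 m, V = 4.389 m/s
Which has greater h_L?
h_L(A) = 7.896 m, h_L(B) = 9.959 m. Answer: B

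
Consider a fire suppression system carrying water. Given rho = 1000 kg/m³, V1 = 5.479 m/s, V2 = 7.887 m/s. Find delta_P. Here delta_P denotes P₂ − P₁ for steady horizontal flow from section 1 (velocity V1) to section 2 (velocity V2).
Formula: \Delta P = \frac{1}{2} \rho (V_1^2 - V_2^2)
delta_P = 0.5·1000·(5.479² − 7.887²)/1000 = -16.09 kPa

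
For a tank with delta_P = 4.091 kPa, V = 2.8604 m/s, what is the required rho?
Formula: V = \sqrt{\frac{2 \Delta P}{\rho}}
Substituting knowns: 2.8604 = √(2·(4.091·1000)/rho)
Solving for rho: rho = 2·(4.091·1000)/2.8604² = 1000 kg/m³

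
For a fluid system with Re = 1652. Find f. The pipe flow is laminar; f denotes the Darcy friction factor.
Formula: f = \frac{64}{Re}
f = 64/1652 = 0.03874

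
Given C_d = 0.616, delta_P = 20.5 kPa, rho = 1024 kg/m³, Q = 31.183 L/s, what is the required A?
Formula: Q = C_d A \sqrt{\frac{2 \Delta P}{\rho}}
Substituting knowns: 31.183 = 0.616·A·√(2·(20.5·1000)/1024)·1000
Solving for A: A = (31.183/1000)/(0.616·√(2·(20.5·1000)/1024)) = 0.008 m²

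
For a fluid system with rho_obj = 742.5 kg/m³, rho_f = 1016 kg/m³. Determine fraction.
Formula: f_{sub} = \frac{\rho_{obj}}{\rho_f}
fraction = 742.5/1016 = 0.7308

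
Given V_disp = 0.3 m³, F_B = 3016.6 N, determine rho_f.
Formula: F_B = \rho_f g V_{disp}
Substituting knowns: 3016.6 = rho_f·9.81·0.3
Solving for rho_f: rho_f = 3016.6/(9.81·0.3) = 1025 kg/m³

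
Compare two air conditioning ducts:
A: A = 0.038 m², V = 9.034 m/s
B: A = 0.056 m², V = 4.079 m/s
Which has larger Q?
Q(A) = 343.3 L/s, Q(B) = 228.4 L/s. Answer: A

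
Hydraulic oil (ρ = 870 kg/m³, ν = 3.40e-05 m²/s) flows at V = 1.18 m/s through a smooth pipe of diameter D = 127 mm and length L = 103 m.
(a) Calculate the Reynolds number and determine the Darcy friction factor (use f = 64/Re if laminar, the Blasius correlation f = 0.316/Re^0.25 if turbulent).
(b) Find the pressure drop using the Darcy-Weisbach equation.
(a) Re = V·D/ν = 1.18·0.127/3.40e-05 = 4407.6 → turbulent (Re > 4000); f = 0.316/Re^0.25 = 0.316/4407.6^0.25 = 0.038783
(b) Darcy-Weisbach: ΔP = f·(L/D)·½ρV²/1000 = 0.038783·(103/0.127)·½·870·1.18²/1000 = 19.05 kPa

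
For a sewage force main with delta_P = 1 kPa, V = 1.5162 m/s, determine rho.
Formula: V = \sqrt{\frac{2 \Delta P}{\rho}}
Substituting knowns: 1.5162 = √(2·(1·1000)/rho)
Solving for rho: rho = 2·(1·1000)/1.5162² = 870 kg/m³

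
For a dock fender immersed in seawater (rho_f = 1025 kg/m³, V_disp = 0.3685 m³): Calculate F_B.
Formula: F_B = \rho_f g V_{disp}
F_B = 1025·9.81·0.3685 = 3705 N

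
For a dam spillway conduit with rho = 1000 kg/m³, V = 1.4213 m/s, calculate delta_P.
Formula: V = \sqrt{\frac{2 \Delta P}{\rho}}
Substituting knowns: 1.4213 = √(2·(delta_P·1000)/1000)
Solving for delta_P: delta_P = 1.4213²·1000/2/1000 = 1.01 kPa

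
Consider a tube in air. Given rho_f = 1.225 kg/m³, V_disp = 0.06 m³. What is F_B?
Formula: F_B = \rho_f g V_{disp}
F_B = 1.225·9.81·0.06 = 0.721 N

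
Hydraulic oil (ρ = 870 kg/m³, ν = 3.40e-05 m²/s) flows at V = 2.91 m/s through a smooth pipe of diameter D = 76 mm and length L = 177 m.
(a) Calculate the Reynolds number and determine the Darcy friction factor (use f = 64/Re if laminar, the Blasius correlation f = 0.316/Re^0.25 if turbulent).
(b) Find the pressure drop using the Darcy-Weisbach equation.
(a) Re = V·D/ν = 2.91·0.076/3.40e-05 = 6504.7 → turbulent (Re > 4000); f = 0.316/Re^0.25 = 0.316/6504.7^0.25 = 0.035187
(b) Darcy-Weisbach: ΔP = f·(L/D)·½ρV²/1000 = 0.035187·(177/0.076)·½·870·2.91²/1000 = 301.9 kPa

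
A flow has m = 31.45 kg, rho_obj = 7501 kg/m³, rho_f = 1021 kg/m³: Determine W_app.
Formula: W_{app} = mg\left(1 - \frac{\rho_f}{\rho_{obj}}\right)
W_app = 31.45·9.81·(1 − 1021/7501) = 266.5 N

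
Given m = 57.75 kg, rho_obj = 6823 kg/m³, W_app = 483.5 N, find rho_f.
Formula: W_{app} = mg\left(1 - \frac{\rho_f}{\rho_{obj}}\right)
Substituting knowns: 483.5 = 57.75·9.81·(1 − rho_f/6823)
Solving for rho_f: rho_f = 6823·(1 − 483.5/(57.75·9.81)) = 999.9 kg/m³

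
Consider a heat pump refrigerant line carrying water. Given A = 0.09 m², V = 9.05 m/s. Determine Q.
Formula: Q = A V
Q = 0.09·9.05·1000 = 814.5 L/s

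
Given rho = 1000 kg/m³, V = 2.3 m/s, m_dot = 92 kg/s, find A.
Formula: \dot{m} = \rho A V
Substituting knowns: 92 = 1000·A·2.3
Solving for A: A = 92/(1000·2.3) = 0.04 m²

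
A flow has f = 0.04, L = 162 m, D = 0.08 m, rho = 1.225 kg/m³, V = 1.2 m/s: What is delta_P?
Formula: \Delta P = f \frac{L}{D} \frac{\rho V^2}{2}
delta_P = 0.04·(162/0.08)·0.5·1.225·1.2²/1000 = 0.07144 kPa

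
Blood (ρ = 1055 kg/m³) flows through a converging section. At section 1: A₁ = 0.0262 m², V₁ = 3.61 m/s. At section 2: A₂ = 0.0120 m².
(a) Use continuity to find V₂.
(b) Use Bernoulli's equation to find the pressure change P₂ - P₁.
(a) Continuity: A₁V₁=A₂V₂ -> V₂=A₁V₁/A₂=0.0262*3.61/0.0120=7.88 m/s
(b) Bernoulli: P₂-P₁=0.5*rho*(V₁^2-V₂^2)/1000=0.5*1055*(3.61^2-7.88^2)/1000=-25.88 kPa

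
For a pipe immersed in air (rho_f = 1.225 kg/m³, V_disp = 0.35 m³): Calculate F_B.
Formula: F_B = \rho_f g V_{disp}
F_B = 1.225·9.81·0.35 = 4.206 N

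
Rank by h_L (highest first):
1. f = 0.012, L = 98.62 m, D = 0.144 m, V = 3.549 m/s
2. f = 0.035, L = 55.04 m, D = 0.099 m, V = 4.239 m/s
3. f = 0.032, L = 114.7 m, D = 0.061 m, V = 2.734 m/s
Case 1: h_L = 5.276 m
Case 2: h_L = 17.82 m
Case 3: h_L = 22.92 m
Ranking (highest first): 3, 2, 1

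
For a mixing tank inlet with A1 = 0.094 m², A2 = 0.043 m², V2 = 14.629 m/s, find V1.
Formula: V_2 = \frac{A_1 V_1}{A_2}
Substituting knowns: 14.629 = 0.094·V1/0.043
Solving for V1: V1 = 14.629·0.043/0.094 = 6.692 m/s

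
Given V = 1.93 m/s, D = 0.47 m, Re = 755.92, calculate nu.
Formula: Re = \frac{V D}{\nu}
Substituting knowns: 755.92 = 1.93·0.47/nu
Solving for nu: nu = 1.93·0.47/755.92 = 0.0012 m²/s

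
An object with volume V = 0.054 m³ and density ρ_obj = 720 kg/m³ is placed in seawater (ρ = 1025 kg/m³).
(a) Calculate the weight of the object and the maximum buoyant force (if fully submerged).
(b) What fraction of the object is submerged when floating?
(a) W=rho_obj*g*V=720*9.81*0.054=381.4 N; F_B(max)=rho*g*V=1025*9.81*0.054=543.0 N
(b) Floating fraction=rho_obj/rho=720/1025=0.702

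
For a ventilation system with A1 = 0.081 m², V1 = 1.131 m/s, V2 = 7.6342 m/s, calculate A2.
Formula: V_2 = \frac{A_1 V_1}{A_2}
Substituting knowns: 7.6342 = 0.081·1.131/A2
Solving for A2: A2 = 0.081·1.131/7.6342 = 0.012 m²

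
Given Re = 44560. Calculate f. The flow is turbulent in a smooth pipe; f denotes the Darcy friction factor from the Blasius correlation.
Formula: f = \frac{0.316}{Re^{0.25}}
f = 0.316/44560^0.25 = 0.02175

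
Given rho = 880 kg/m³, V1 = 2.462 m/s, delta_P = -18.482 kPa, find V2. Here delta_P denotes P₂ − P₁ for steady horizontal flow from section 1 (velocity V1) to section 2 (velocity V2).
Formula: \Delta P = \frac{1}{2} \rho (V_1^2 - V_2^2)
Substituting knowns: -18.482 = 0.5·880·(2.462² − V2²)/1000
Solving for V2: V2 = √(2.462² − 2·(-18.482·1000)/880) = 6.933 m/s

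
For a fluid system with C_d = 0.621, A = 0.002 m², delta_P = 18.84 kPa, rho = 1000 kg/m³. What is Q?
Formula: Q = C_d A \sqrt{\frac{2 \Delta P}{\rho}}
Q = 0.621·0.002·√(2·(18.84·1000)/1000)·1000 = 7.624 L/s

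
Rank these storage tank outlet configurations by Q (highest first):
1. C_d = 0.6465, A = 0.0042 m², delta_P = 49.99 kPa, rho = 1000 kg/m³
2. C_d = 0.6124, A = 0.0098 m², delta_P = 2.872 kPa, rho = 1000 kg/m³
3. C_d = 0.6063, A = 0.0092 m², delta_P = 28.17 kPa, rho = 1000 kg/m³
Case 1: Q = 27.15 L/s
Case 2: Q = 14.38 L/s
Case 3: Q = 41.87 L/s
Ranking (highest first): 3, 1, 2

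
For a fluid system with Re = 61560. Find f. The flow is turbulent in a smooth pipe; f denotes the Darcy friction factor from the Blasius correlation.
Formula: f = \frac{0.316}{Re^{0.25}}
f = 0.316/61560^0.25 = 0.02006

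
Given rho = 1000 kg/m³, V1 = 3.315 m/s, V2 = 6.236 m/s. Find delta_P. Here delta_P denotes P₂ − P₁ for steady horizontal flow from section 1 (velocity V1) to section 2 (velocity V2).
Formula: \Delta P = \frac{1}{2} \rho (V_1^2 - V_2^2)
delta_P = 0.5·1000·(3.315² − 6.236²)/1000 = -13.95 kPa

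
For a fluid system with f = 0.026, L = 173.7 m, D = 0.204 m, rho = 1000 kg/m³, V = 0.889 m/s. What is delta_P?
Formula: \Delta P = f \frac{L}{D} \frac{\rho V^2}{2}
delta_P = 0.026·(173.7/0.204)·0.5·1000·0.889²/1000 = 8.748 kPa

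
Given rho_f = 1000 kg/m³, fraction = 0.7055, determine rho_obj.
Formula: f_{sub} = \frac{\rho_{obj}}{\rho_f}
Substituting knowns: 0.7055 = rho_obj/1000
Solving for rho_obj: rho_obj = 0.7055·1000 = 705.5 kg/m³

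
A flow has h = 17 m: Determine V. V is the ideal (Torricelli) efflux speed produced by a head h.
Formula: V = \sqrt{2 g h}
V = √(2·9.81·17) = 18.26 m/s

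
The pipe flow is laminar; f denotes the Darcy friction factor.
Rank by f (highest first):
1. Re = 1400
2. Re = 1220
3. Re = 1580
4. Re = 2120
Case 1: f = 0.04571
Case 2: f = 0.05246
Case 3: f = 0.04051
Case 4: f = 0.03019
Ranking (highest first): 2, 1, 3, 4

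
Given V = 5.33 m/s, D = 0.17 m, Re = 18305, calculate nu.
Formula: Re = \frac{V D}{\nu}
Substituting knowns: 18305 = 5.33·0.17/nu
Solving for nu: nu = 5.33·0.17/18305 = 4.950e-05 m²/s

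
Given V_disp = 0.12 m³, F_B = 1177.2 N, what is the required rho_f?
Formula: F_B = \rho_f g V_{disp}
Substituting knowns: 1177.2 = rho_f·9.81·0.12
Solving for rho_f: rho_f = 1177.2/(9.81·0.12) = 1000 kg/m³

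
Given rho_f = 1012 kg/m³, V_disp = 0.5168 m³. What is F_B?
Formula: F_B = \rho_f g V_{disp}
F_B = 1012·9.81·0.5168 = 5131 N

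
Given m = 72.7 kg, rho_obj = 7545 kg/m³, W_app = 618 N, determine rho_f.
Formula: W_{app} = mg\left(1 - \frac{\rho_f}{\rho_{obj}}\right)
Substituting knowns: 618 = 72.7·9.81·(1 − rho_f/7545)
Solving for rho_f: rho_f = 7545·(1 − 618/(72.7·9.81)) = 1007 kg/m³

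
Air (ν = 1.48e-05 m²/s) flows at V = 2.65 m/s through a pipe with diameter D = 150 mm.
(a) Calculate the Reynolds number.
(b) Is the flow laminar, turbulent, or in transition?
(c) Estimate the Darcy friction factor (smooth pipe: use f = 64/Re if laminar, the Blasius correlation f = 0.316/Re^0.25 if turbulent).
(a) Re = V·D/ν = 2.65·0.15/1.48e-05 = 26858
(b) Flow regime: turbulent (Re > 4000)
(c) Friction factor: f = 0.316/Re^0.25 = 0.316/26858^0.25 = 0.02468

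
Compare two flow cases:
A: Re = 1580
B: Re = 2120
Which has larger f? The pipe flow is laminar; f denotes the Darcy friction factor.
f(A) = 0.04051, f(B) = 0.03019. Answer: A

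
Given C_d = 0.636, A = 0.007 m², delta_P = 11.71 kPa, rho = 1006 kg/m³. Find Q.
Formula: Q = C_d A \sqrt{\frac{2 \Delta P}{\rho}}
Q = 0.636·0.007·√(2·(11.71·1000)/1006)·1000 = 21.48 L/s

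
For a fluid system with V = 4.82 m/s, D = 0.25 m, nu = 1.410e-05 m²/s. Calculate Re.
Formula: Re = \frac{V D}{\nu}
Re = 4.82·0.25/1.410e-05 = 85461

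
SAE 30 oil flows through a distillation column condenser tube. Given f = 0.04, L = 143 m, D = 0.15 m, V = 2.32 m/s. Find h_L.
Formula: h_L = f \frac{L}{D} \frac{V^2}{2g}
h_L = 0.04·(143/0.15)·2.32²/(2·9.81) = 10.46 m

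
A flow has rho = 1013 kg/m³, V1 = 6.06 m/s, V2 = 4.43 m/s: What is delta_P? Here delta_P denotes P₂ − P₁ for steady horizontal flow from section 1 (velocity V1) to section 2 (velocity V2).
Formula: \Delta P = \frac{1}{2} \rho (V_1^2 - V_2^2)
delta_P = 0.5·1013·(6.06² − 4.43²)/1000 = 8.66 kPa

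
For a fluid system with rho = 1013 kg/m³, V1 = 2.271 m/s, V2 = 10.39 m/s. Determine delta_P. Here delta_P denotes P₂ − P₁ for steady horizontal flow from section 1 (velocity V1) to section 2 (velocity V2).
Formula: \Delta P = \frac{1}{2} \rho (V_1^2 - V_2^2)
delta_P = 0.5·1013·(2.271² − 10.39²)/1000 = -52.07 kPa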